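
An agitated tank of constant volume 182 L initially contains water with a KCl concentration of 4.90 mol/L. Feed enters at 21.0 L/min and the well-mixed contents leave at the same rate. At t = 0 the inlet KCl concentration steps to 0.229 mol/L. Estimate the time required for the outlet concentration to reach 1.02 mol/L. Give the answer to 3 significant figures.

15.4 min

Transient balance on the dissolved component: V dC/dt = Q(C_in − C), so τ = V/Q = 8.6667 min.
C(t) = C_in + (C₀ − C_in) e^(−t/τ). Set C = 1.02 and solve for t:
e^(−t/τ) = (C − C_in)/(C₀ − C_in) = (1.02 − 0.229)/(4.90 − 0.229) = 0.16934
t = −τ ln(…) = 8.6667 × 1.7758 = 15.391 min.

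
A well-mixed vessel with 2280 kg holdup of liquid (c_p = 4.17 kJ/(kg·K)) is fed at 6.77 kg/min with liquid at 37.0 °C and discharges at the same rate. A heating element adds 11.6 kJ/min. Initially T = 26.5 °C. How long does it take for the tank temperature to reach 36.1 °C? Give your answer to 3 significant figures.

714 min

Energy balance: M c_p dT/dt = ṁ c_p (T_in − T) + 11.6.
τ = M/ṁ = 336.78 min; T_ss = T_in + Q̇/(ṁ c_p) = 37.411 °C.
T(t) = T_ss + (T₀ − T_ss) e^(−t/τ). Set T = 36.1:
e^(−t/τ) = (36.1 − 37.411)/(26.5 − 37.411) = 0.12015
t = −336.78 · ln(0.12015) = 713.65 min.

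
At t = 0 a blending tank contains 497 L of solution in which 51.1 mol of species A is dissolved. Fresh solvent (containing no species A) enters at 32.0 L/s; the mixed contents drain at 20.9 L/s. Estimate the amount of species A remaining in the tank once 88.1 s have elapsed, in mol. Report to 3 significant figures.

Total volume: dV/dt = Q_in − Q_out = 11.100 L/s, so V(t) = 497 + 11.100 t and V(88.1) = 1474.9 L.
Species balance (pure solvent in): dm/dt = −Q_out · m/V(t).
Separate: dm/m = −Q_out dt/V(t) ⇒ ln(m/m₀) = −(Q_out/(Q_in−Q_out)) ln(V/V₀).
m = m₀ (V₀/V)^(Q_out/(Q_in−Q_out)) = 51.1 × (497/1474.9)^(1.8829) = 6.5907 mol.

6.59 mol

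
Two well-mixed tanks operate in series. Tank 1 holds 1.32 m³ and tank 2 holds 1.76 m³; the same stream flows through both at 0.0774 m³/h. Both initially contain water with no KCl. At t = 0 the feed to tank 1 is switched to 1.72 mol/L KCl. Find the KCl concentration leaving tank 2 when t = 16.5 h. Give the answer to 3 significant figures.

Each tank obeys Vᵢ dCᵢ/dt = Q(Cᵢ₋₁ − Cᵢ), so τᵢ = Vᵢ/Q.
τ₁ = 1.32/0.0774 = 17.054 h; τ₂ = 1.76/0.0774 = 22.739 h.
Solving the cascade with C₁(0)=C₂(0)=0 gives C₂(t) = C_in[1 − (τ₁ e^(−t/τ₁) − τ₂ e^(−t/τ₂))/(τ₁ − τ₂)].
At t = 16.5: e^(−t/τ₁) = 0.38003, e^(−t/τ₂) = 0.48402.
C₂ = 1.72·[1 − (17.054·0.38003 − 22.739·0.48402)/(-5.6848)] = 1.72·0.20401 = 0.35089 mol/L.

0.351 mol/L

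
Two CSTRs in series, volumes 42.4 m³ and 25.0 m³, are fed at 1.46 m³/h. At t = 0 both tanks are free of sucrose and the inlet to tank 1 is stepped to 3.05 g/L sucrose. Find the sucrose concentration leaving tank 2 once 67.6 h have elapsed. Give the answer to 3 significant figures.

2.41 g/L

Time constants: τᵢ = Vᵢ/Q for each well-mixed tank.
τ₁ = 42.4/1.46 = 29.041 h; τ₂ = 25.0/1.46 = 17.123 h.
Solving the cascade with C₁(0)=C₂(0)=0 gives C₂(t) = C_in[1 − (τ₁ e^(−t/τ₁) − τ₂ e^(−t/τ₂))/(τ₁ − τ₂)].
At t = 67.6: e^(−t/τ₁) = 0.097516, e^(−t/τ₂) = 0.019296.
C₂ = 3.05·[1 − (29.041·0.097516 − 17.123·0.019296)/(11.918)] = 3.05·0.79010 = 2.4098 g/L.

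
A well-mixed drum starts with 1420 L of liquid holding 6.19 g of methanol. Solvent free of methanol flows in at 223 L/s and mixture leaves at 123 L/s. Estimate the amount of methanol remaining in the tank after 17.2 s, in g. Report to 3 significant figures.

2.33 g

Let m(t) be the amount of methanol. Volume: V(t) = V₀ + (Q_in − Q_out) t = 1420 + 100.00 t; V(17.2) = 3140.0 L.
Species balance (pure solvent in): dm/dt = −Q_out · m/V(t).
Separate: dm/m = −Q_out dt/V(t) ⇒ ln(m/m₀) = −(Q_out/(Q_in−Q_out)) ln(V/V₀).
m = m₀ (V₀/V)^(Q_out/(Q_in−Q_out)) = 6.19 × (1420/3140.0)^(1.2300) = 2.3323 g.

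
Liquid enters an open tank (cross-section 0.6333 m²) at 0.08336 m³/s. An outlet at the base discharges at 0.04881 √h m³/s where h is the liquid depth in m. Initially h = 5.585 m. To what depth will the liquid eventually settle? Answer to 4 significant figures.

Unsteady balance on liquid volume: A dh/dt = Q_in − 0.04881 √h. At steady state dh/dt = 0:
Q_in = 0.04881 √h_ss ⇒ √h_ss = 0.08336/0.04881 = 1.70785.
h_ss = 1.70785² = 2.91674 m. (Since h₀ = 5.585 m > h_ss, the level will fall toward this value.)

2.917 m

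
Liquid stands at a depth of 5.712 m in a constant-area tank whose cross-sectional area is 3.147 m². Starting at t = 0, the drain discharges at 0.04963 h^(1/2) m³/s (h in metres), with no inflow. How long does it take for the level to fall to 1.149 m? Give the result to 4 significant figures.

167.2 s

With no inflow, A dh/dt = −0.04963 √h.
∫ h^(−1/2) dh = −(0.04963/A) ∫ dt, giving 2√h = 2√h₀ − (0.04963/A) t.
t = 2A(√h₀ − √h)/0.04963 = 2·3.147·(√5.712 − √1.149)/0.04963
  = 6.29400 × (2.38998 − 1.07191) / 0.04963 = 167.155 s.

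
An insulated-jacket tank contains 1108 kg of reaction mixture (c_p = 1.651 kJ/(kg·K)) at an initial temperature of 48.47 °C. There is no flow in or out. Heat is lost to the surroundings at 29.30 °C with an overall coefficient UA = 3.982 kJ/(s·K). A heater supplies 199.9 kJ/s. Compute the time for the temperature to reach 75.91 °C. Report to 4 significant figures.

990.7 s

Heat balance on the well-mixed liquid: M c_p dT/dt = −UA(T − T_amb) + Q̇.
τ = M c_p/UA = 459.394 s; T_ss = T_amb + Q̇/UA = 29.30 + 199.9/3.982 = 79.5009 °C.
T(t) = T_ss + (T₀ − T_ss)e^(−t/τ); set T = 75.91:
t = −τ ln[(T − T_ss)/(T₀ − T_ss)] = −459.394 · ln(0.115720) = 990.720 s.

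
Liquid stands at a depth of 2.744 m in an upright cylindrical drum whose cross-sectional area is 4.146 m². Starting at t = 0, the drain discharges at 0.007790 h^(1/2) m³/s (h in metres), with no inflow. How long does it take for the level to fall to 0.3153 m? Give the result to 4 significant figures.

A dh/dt = −Q_out = −0.007790 √h.
Separate and integrate: 2(√h − √h₀) = −(0.007790/A) t.
t = 2A(√h₀ − √h)/0.007790 = 2·4.146·(√2.744 − √0.3153)/0.007790
  = 8.29200 × (1.65650 − 0.561516) / 0.007790 = 1165.55 s.

1166 s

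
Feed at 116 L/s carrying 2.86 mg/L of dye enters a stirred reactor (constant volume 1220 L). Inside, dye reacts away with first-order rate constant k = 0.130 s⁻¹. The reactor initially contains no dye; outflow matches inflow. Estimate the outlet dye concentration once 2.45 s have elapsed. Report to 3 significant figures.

Species balance: V dC/dt = Q C_in − Q C − k V C.
This is linear with rate a = Q/V + k = 0.22508 s⁻¹.
C_ss = Q C_in/(Q + kV) = 1.2082 mg/L; C(t) = C_ss + (C₀ − C_ss) e^(−a t).
C(2.45) = 1.2082 + (-1.2082)·e^(−0.22508·2.45) = 1.2082 + (-1.2082)·0.57611 = 0.51212 mg/L.

0.512 mg/L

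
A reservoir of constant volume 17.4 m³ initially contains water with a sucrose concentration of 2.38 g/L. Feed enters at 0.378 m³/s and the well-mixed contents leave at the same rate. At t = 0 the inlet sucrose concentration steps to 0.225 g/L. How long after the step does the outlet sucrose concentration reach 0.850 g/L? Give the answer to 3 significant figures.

57.0 s

Species balance: V dC/dt = Q(C_in − C) ⇒ τ = V/Q = 46.032 s.
C(t) = C_in + (C₀ − C_in) e^(−t/τ). Set C = 0.850 and solve for t:
e^(−t/τ) = (C − C_in)/(C₀ − C_in) = (0.850 − 0.225)/(2.38 − 0.225) = 0.29002
t = −τ ln(…) = 46.032 × 1.2378 = 56.978 s.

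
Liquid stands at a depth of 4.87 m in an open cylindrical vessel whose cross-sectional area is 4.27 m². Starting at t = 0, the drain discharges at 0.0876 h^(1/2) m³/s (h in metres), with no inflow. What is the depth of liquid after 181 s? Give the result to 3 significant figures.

0.123 m

Volume balance on the tank: A dh/dt = −0.0876 √h.
Separate and integrate: 2(√h − √h₀) = −(0.0876/A) t.
√h = √4.87 − 0.0876·181/(2·4.27) = 2.2068 − 1.8566 = 0.35018.
h = 0.35018² = 0.12263 m.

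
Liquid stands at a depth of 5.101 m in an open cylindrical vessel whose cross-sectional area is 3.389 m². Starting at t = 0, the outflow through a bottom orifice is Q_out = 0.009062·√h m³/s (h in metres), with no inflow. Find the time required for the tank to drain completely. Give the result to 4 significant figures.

With no inflow, A dh/dt = −0.009062 √h.
Separate and integrate: 2(√h − √h₀) = −(0.009062/A) t.
Tank is empty when √h = 0: t_empty = 2A√h₀/0.009062.
t_empty = 2·3.389·√5.101/0.009062 = 6.77800·2.25854/0.009062 = 1689.29 s.

1689 s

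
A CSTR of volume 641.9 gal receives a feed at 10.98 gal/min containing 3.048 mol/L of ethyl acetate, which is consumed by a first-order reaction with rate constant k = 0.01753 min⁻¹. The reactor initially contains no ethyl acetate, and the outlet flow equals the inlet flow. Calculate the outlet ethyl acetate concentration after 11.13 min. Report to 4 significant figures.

0.4815 mol/L

Species balance: V dC/dt = Q C_in − Q C − k V C.
This is linear with rate a = Q/V + k = 0.0346355 min⁻¹.
C_ss = Q C_in/(Q + kV) = 1.50532 mol/L; C(t) = C_ss + (C₀ − C_ss) e^(−a t).
C(11.13) = 1.50532 + (-1.50532)·e^(−0.0346355·11.13) = 1.50532 + (-1.50532)·0.680115 = 0.481529 mol/L.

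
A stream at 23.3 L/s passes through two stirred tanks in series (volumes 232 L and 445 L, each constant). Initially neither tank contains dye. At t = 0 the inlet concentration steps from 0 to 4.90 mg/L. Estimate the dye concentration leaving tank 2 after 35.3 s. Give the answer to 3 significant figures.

Time constants: τᵢ = Vᵢ/Q for each well-mixed tank.
τ₁ = 232/23.3 = 9.9571 s; τ₂ = 445/23.3 = 19.099 s.
Tank 1: C₁ = C_in(1 − e^(−t/τ₁)). Tank 2 (τ₁ ≠ τ₂): C₂ = C_in[1 − (τ₁ e^(−t/τ₁) − τ₂ e^(−t/τ₂))/(τ₁ − τ₂)].
At t = 35.3: e^(−t/τ₁) = 0.028862, e^(−t/τ₂) = 0.15751.
C₂ = 4.90·[1 − (9.9571·0.028862 − 19.099·0.15751)/(-9.1416)] = 4.90·0.70238 = 3.4416 mg/L.

3.44 mg/L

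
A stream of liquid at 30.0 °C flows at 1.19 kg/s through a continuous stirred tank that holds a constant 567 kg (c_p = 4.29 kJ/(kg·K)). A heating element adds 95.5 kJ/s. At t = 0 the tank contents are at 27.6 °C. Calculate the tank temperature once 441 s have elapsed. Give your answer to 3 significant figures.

M c_p dT/dt = ṁ c_p (T_in − T) + Q̇.
Rearrange: dT/dt = (T_ss − T)/τ with τ = M/ṁ = 476.47 s and T_ss = T_in + Q̇/(ṁ c_p) = 48.707 °C.
This is linear first-order; T(t) = T_ss + (T₀ − T_ss) e^(−t/τ).
T(441) = 48.707 + (-21.107)·e^(−441/476.47) = 48.707 + (-21.107)·0.39631 = 40.342 °C.

40.3 °C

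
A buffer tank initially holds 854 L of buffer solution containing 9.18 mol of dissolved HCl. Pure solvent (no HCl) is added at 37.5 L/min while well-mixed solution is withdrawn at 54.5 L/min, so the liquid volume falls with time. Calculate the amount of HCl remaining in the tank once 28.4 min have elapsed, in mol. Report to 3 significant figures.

Let m(t) be the amount of HCl. Volume: V(t) = V₀ + (Q_in − Q_out) t = 854 − 17.000 t; V(28.4) = 371.20 L.
No HCl enters, so dm/dt = −Q_out · (m/V).
dm/m = −Q_out dt/(V₀ − 17.000 t); integrating gives ln(m/m₀) = −(Q_out/(Q_in−Q_out)) ln(V/V₀).
m = m₀ (V₀/V)^(Q_out/(Q_in−Q_out)) = 9.18 × (854/371.20)^(-3.2059) = 0.63503 mol.

0.635 mol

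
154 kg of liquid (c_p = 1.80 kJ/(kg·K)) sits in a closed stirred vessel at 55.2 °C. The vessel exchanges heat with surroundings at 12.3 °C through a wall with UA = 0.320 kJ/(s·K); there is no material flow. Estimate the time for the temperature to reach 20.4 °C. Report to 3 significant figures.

1440 s

M c_p dT/dt = −UA(T − T_amb).
τ = M c_p/UA = 866.25 s; T_ss = T_amb = 12.300 °C.
T(t) = T_ss + (T₀ − T_ss)e^(−t/τ); set T = 20.4:
t = −τ ln[(T − T_ss)/(T₀ − T_ss)] = −866.25 · ln(0.18881) = 1444.0 s.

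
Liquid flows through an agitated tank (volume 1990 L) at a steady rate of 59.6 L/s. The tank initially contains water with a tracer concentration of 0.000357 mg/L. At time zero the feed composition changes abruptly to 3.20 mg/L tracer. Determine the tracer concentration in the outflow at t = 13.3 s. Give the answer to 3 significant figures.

Unsteady species balance (constant V, well mixed): V dC/dt = Q(C_in − C).
Rewrite as dC/dt + C/τ = C_in/τ, τ = V/Q = 33.389 s.
Solution: C(t) = C_in + (C₀ − C_in) e^(−t/τ).
C(13.3) = 3.20 + (0.000357 − 3.20)·e^(−13.3/33.389) = 3.20 + (-3.1996)·0.67144 = 1.0516 mg/L.

1.05 mg/L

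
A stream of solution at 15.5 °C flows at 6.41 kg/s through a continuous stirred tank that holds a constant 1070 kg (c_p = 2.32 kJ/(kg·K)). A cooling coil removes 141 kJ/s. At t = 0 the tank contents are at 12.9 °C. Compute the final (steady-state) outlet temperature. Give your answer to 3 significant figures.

Energy balance: M c_p dT/dt = ṁ c_p (T_in − T) − 141.
At steady state dT/dt = 0 ⇒ T_ss = T_in − Q̇/(ṁ c_p) = 15.5 − 141/(6.41·2.32) = 6.0186 °C.

6.02 °C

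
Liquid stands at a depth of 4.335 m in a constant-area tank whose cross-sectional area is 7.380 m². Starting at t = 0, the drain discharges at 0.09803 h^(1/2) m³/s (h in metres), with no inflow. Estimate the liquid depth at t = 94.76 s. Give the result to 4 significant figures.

With no inflow, A dh/dt = −0.09803 √h.
This is separable: 2 d(√h)/dt = −0.09803/A, so √h = √h₀ − (0.09803/(2A)) t.
√h = √4.335 − 0.09803·94.76/(2·7.380) = 2.08207 − 0.629358 = 1.45271.
h = 1.45271² = 2.11036 m.

2.110 m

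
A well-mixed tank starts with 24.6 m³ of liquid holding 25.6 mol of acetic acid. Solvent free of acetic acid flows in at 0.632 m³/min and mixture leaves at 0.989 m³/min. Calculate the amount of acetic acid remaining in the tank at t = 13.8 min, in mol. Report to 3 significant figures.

13.8 mol

Total volume: dV/dt = Q_in − Q_out = -0.35700 m³/min, so V(t) = 24.6 − 0.35700 t and V(13.8) = 19.673 m³.
No acetic acid enters, so dm/dt = −Q_out · (m/V).
Separate: dm/m = −Q_out dt/V(t) ⇒ ln(m/m₀) = −(Q_out/(Q_in−Q_out)) ln(V/V₀).
m = m₀ (V₀/V)^(Q_out/(Q_in−Q_out)) = 25.6 × (24.6/19.673)^(-2.7703) = 13.784 mol.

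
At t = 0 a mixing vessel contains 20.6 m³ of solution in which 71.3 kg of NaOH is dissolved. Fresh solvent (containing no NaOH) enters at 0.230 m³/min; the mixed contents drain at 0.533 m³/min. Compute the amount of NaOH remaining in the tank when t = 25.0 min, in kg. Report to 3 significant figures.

31.8 kg

Total volume: dV/dt = Q_in − Q_out = -0.30300 m³/min, so V(t) = 20.6 − 0.30300 t and V(25.0) = 13.025 m³.
Species balance (pure solvent in): dm/dt = −Q_out · m/V(t).
Separate: dm/m = −Q_out dt/V(t) ⇒ ln(m/m₀) = −(Q_out/(Q_in−Q_out)) ln(V/V₀).
m = m₀ (V₀/V)^(Q_out/(Q_in−Q_out)) = 71.3 × (20.6/13.025)^(-1.7591) = 31.833 kg.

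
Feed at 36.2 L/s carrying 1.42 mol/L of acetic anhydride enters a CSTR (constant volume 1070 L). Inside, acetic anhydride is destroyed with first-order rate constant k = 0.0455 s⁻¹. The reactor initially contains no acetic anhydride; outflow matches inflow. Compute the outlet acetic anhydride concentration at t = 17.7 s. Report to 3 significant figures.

0.457 mol/L

Accumulation = in − out − consumed: V dC/dt = Q C_in − Q C − k V C.
This is linear with rate a = Q/V + k = 0.079332 s⁻¹.
C_ss = Q C_in/(Q + kV) = 0.60557 mol/L; C(t) = C_ss + (C₀ − C_ss) e^(−a t).
C(17.7) = 0.60557 + (-0.60557)·e^(−0.079332·17.7) = 0.60557 + (-0.60557)·0.24557 = 0.45686 mol/L.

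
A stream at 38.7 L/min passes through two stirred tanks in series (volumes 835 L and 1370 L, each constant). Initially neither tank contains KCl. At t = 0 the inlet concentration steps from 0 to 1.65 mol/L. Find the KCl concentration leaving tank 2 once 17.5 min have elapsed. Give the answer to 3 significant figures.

0.217 mol/L

Species balance on tank i: dCᵢ/dt = (Cᵢ₋₁ − Cᵢ)/τᵢ with τᵢ = Vᵢ/Q.
τ₁ = 835/38.7 = 21.576 min; τ₂ = 1370/38.7 = 35.401 min.
Solving the cascade with C₁(0)=C₂(0)=0 gives C₂(t) = C_in[1 − (τ₁ e^(−t/τ₁) − τ₂ e^(−t/τ₂))/(τ₁ − τ₂)].
At t = 17.5: e^(−t/τ₁) = 0.44438, e^(−t/τ₂) = 0.60997.
C₂ = 1.65·[1 − (21.576·0.44438 − 35.401·0.60997)/(-13.824)] = 1.65·0.13158 = 0.21711 mol/L.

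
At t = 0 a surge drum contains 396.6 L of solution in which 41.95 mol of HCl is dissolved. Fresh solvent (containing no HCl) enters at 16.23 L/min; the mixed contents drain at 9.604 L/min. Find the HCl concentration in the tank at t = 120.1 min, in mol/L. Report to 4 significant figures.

Total volume: dV/dt = Q_in − Q_out = 6.62600 L/min, so V(t) = 396.6 + 6.62600 t and V(120.1) = 1192.38 L.
No HCl enters, so dm/dt = −Q_out · (m/V).
dm/m = −Q_out dt/(V₀ + 6.62600 t); integrating gives ln(m/m₀) = −(Q_out/(Q_in−Q_out)) ln(V/V₀).
m = m₀ (V₀/V)^(Q_out/(Q_in−Q_out)) = 41.95 × (396.6/1192.38)^(1.44944) = 8.50761 mol.
C = m/V = 8.50761/1192.38 = 0.00713497 mol/L.

0.007135 mol/L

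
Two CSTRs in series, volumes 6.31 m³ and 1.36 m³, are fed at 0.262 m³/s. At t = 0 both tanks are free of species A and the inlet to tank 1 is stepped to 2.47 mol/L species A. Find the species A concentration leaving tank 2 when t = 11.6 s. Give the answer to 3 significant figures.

Each tank obeys Vᵢ dCᵢ/dt = Q(Cᵢ₋₁ − Cᵢ), so τᵢ = Vᵢ/Q.
τ₁ = 6.31/0.262 = 24.084 s; τ₂ = 1.36/0.262 = 5.1908 s.
Solving the cascade with C₁(0)=C₂(0)=0 gives C₂(t) = C_in[1 − (τ₁ e^(−t/τ₁) − τ₂ e^(−t/τ₂))/(τ₁ − τ₂)].
At t = 11.6: e^(−t/τ₁) = 0.61776, e^(−t/τ₂) = 0.10702.
C₂ = 2.47·[1 − (24.084·0.61776 − 5.1908·0.10702)/(18.893)] = 2.47·0.24191 = 0.59752 mol/L.

0.598 mol/L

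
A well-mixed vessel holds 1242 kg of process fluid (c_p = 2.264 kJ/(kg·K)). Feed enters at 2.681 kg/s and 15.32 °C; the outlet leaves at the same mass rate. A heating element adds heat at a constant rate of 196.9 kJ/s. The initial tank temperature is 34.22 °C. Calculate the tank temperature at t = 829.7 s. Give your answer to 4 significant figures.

Heat balance on the well-mixed liquid: M c_p dT/dt = ṁ c_p (T_in − T) + 196.9.
τ = M/ṁ = 463.260 s; T_ss = T_in + Q̇/(ṁ c_p) = 15.32 + 196.9/(2.681·2.264) = 47.7594 °C.
Solution: T(t) = T_ss + (T₀ − T_ss) e^(−t/τ).
T(829.7) = 47.7594 + (-13.5394)·e^(−829.7/463.260) = 47.7594 + (-13.5394)·0.166793 = 45.5011 °C.

45.50 °C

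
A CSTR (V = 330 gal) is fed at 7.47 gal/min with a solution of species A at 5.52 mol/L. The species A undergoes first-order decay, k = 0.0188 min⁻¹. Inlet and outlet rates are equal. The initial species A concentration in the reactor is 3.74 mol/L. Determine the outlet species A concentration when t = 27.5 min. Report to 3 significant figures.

V dC/dt = Q(C_in − C) − k V C.
dC/dt = (Q/V) C_in − (Q/V + k) C; effective rate a = Q/V + k = 0.022636 + 0.0188 = 0.041436 min⁻¹.
C_ss = Q C_in/(Q + kV) = 3.0155 mol/L; C(t) = C_ss + (C₀ − C_ss) e^(−a t).
C(27.5) = 3.0155 + (0.72447)·e^(−0.041436·27.5) = 3.0155 + (0.72447)·0.31998 = 3.2473 mol/L.

3.25 mol/L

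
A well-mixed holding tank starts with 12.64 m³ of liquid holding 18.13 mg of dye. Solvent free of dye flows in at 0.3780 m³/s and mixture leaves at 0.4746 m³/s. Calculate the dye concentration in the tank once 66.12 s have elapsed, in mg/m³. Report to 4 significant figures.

0.09132 mg/m³

Total volume: dV/dt = Q_in − Q_out = -0.0966000 m³/s, so V(t) = 12.64 − 0.0966000 t and V(66.12) = 6.25281 m³.
Species balance (pure solvent in): dm/dt = −Q_out · m/V(t).
dm/m = −Q_out dt/(V₀ − 0.0966000 t); integrating gives ln(m/m₀) = −(Q_out/(Q_in−Q_out)) ln(V/V₀).
m = m₀ (V₀/V)^(Q_out/(Q_in−Q_out)) = 18.13 × (12.64/6.25281)^(-4.91304) = 0.570976 mg.
C = m/V = 0.570976/6.25281 = 0.0913152 mg/m³.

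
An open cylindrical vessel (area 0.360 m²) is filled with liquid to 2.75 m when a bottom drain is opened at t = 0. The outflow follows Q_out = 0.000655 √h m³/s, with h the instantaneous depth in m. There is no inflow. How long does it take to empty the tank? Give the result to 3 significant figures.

1820 s

With no inflow, A dh/dt = −0.000655 √h.
Separate and integrate: 2(√h − √h₀) = −(0.000655/A) t.
Tank is empty when √h = 0: t_empty = 2A√h₀/0.000655.
t_empty = 2·0.360·√2.75/0.000655 = 0.72000·1.6583/0.000655 = 1822.9 s.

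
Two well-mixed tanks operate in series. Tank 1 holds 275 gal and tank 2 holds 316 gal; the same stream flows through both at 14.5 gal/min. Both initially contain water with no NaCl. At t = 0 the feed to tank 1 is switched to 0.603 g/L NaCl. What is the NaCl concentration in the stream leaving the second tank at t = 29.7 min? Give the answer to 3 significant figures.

Each tank obeys Vᵢ dCᵢ/dt = Q(Cᵢ₋₁ − Cᵢ), so τᵢ = Vᵢ/Q.
τ₁ = 275/14.5 = 18.966 min; τ₂ = 316/14.5 = 21.793 min.
Solving the cascade with C₁(0)=C₂(0)=0 gives C₂(t) = C_in[1 − (τ₁ e^(−t/τ₁) − τ₂ e^(−t/τ₂))/(τ₁ − τ₂)].
At t = 29.7: e^(−t/τ₁) = 0.20888, e^(−t/τ₂) = 0.25594.
C₂ = 0.603·[1 − (18.966·0.20888 − 21.793·0.25594)/(-2.8276)] = 0.603·0.42842 = 0.25833 g/L.

0.258 g/L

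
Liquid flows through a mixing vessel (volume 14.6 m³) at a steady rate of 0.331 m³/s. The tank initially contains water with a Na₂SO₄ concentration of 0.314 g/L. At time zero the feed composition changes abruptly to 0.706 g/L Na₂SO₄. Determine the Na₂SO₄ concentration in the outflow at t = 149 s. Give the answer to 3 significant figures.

0.693 g/L

Mass balance on the solute (V constant): V dC/dt = Q(C_in − C).
Time constant τ = V/Q = 14.6/0.331 = 44.109 s.
C approaches C_in exponentially: C(t) = C_in + (C₀ − C_in) e^(−t/τ).
C(149) = 0.706 + (0.314 − 0.706)·e^(−149/44.109) = 0.706 + (-0.39200)·0.034115 = 0.69263 g/L.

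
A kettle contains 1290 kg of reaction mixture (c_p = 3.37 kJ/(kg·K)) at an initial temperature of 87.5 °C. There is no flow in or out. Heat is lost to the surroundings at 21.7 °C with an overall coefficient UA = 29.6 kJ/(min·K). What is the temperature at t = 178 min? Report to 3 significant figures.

M c_p dT/dt = −UA(T − T_amb).
dT/dt = (T_ss − T)/τ with T_ss = T_amb = 21.700 °C, τ = M c_p/UA = 1290·3.37/29.6 = 146.87 min.
Integrating: T(t) = T_ss + (T₀ − T_ss) e^(−t/τ).
T(178) = 21.700 + (65.800)·0.29761 = 41.283 °C.

41.3 °C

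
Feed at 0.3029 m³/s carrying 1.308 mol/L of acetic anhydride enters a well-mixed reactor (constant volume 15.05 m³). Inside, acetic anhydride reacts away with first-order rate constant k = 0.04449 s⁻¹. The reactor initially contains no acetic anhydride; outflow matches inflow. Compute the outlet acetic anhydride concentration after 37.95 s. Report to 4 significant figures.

0.3723 mol/L

Accumulation = in − out − consumed: V dC/dt = Q C_in − Q C − k V C.
This is linear with rate a = Q/V + k = 0.0646162 s⁻¹.
C_ss = Q C_in/(Q + kV) = 0.407407 mol/L; C(t) = C_ss + (C₀ − C_ss) e^(−a t).
C(37.95) = 0.407407 + (-0.407407)·e^(−0.0646162·37.95) = 0.407407 + (-0.407407)·0.0861051 = 0.372327 mol/L.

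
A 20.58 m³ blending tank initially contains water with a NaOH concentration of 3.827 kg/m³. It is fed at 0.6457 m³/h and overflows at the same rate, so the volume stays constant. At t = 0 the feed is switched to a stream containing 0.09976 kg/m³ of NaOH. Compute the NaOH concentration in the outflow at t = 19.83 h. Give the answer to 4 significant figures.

2.100 kg/m³

Species balance on the tank: V dC/dt = Q(C_in − C).
Rewrite as dC/dt + C/τ = C_in/τ, τ = V/Q = 31.8724 h.
C approaches C_in exponentially: C(t) = C_in + (C₀ − C_in) e^(−t/τ).
C(19.83) = 0.09976 + (3.827 − 0.09976)·e^(−19.83/31.8724) = 0.09976 + (3.72724)·0.536779 = 2.10046 kg/m³.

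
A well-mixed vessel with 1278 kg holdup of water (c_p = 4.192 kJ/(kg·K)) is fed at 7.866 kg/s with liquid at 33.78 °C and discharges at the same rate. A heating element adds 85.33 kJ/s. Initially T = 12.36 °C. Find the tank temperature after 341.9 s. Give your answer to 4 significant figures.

M c_p dT/dt = ṁ c_p (T_in − T) + Q̇.
τ = M/ṁ = 162.471 s; T_ss = T_in + Q̇/(ṁ c_p) = 33.78 + 85.33/(7.866·4.192) = 36.3678 °C.
Solution: T(t) = T_ss + (T₀ − T_ss) e^(−t/τ).
T(341.9) = 36.3678 + (-24.0078)·e^(−341.9/162.471) = 36.3678 + (-24.0078)·0.121922 = 33.4407 °C.

33.44 °C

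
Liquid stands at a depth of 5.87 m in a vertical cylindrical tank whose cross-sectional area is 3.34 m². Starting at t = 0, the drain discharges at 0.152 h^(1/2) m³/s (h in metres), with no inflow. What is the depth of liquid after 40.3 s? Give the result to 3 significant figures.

2.27 m

A dh/dt = −Q_out = −0.152 √h.
Separate and integrate: 2(√h − √h₀) = −(0.152/A) t.
√h = √5.87 − 0.152·40.3/(2·3.34) = 2.4228 − 0.91701 = 1.5058.
h = 1.5058² = 2.2674 m.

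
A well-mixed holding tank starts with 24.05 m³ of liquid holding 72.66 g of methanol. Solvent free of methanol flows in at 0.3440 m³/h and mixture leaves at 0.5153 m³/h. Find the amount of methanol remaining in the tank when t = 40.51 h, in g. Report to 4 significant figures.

26.09 g

Total volume: dV/dt = Q_in − Q_out = -0.171300 m³/h, so V(t) = 24.05 − 0.171300 t and V(40.51) = 17.1106 m³.
Species balance (pure solvent in): dm/dt = −Q_out · m/V(t).
Separate: dm/m = −Q_out dt/V(t) ⇒ ln(m/m₀) = −(Q_out/(Q_in−Q_out)) ln(V/V₀).
m = m₀ (V₀/V)^(Q_out/(Q_in−Q_out)) = 72.66 × (24.05/17.1106)^(-3.00817) = 26.0940 g.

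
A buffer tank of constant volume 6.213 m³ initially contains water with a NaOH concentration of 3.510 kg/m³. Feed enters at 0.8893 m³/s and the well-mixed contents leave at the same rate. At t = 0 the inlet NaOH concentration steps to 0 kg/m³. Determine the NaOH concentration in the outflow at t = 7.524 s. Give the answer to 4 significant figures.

Accumulation = in − out for the solute gives V dC/dt = Q(C_in − C).
Rewrite as dC/dt + C/τ = C_in/τ, τ = V/Q = 6.98639 s.
C approaches C_in exponentially: C(t) = C_in + (C₀ − C_in) e^(−t/τ).
C(7.524) = 0 + (3.510 − 0)·e^(−7.524/6.98639) = 0 + (3.51000)·0.340633 = 1.19562 kg/m³.

1.196 kg/m³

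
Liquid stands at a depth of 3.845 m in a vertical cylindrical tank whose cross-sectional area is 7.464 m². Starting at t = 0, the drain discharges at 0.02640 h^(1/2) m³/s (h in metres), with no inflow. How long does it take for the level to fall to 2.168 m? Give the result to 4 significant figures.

276.2 s

With no inflow, A dh/dt = −0.02640 √h.
∫ h^(−1/2) dh = −(0.02640/A) ∫ dt, giving 2√h = 2√h₀ − (0.02640/A) t.
t = 2A(√h₀ − √h)/0.02640 = 2·7.464·(√3.845 − √2.168)/0.02640
  = 14.9280 × (1.96087 − 1.47241) / 0.02640 = 276.199 s.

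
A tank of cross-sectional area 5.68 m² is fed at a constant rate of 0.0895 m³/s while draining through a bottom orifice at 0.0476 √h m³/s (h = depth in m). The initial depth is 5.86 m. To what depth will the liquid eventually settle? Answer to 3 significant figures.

3.54 m

A dh/dt = Q_in − 0.0476 √h. Steady state requires inflow = outflow:
Q_in = 0.0476 √h_ss ⇒ √h_ss = 0.0895/0.0476 = 1.8803.
h_ss = 1.8803² = 3.5353 m. (Since h₀ = 5.86 m > h_ss, the level will fall toward this value.)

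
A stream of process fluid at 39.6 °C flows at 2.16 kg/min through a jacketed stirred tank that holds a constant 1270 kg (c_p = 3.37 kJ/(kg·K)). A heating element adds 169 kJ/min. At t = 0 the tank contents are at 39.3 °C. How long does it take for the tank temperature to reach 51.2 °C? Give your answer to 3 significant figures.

415 min

M c_p dT/dt = ṁ c_p (T_in − T) + Q̇.
τ = M/ṁ = 587.96 min; T_ss = T_in + Q̇/(ṁ c_p) = 62.817 °C.
T(t) = T_ss + (T₀ − T_ss) e^(−t/τ). Set T = 51.2:
e^(−t/τ) = (51.2 − 62.817)/(39.3 − 62.817) = 0.49398
t = −587.96 · ln(0.49398) = 414.67 min.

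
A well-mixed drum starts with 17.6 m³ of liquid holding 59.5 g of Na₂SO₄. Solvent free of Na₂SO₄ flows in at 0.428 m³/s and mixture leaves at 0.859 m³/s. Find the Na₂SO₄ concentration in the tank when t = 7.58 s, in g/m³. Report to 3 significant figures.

Let m(t) be the amount of Na₂SO₄. Volume: V(t) = V₀ + (Q_in − Q_out) t = 17.6 − 0.43100 t; V(7.58) = 14.333 m³.
Solute balance: dm/dt = 0 − Q_out C = −Q_out m/V(t).
dm/m = −Q_out dt/(V₀ − 0.43100 t); integrating gives ln(m/m₀) = −(Q_out/(Q_in−Q_out)) ln(V/V₀).
m = m₀ (V₀/V)^(Q_out/(Q_in−Q_out)) = 59.5 × (17.6/14.333)^(-1.9930) = 39.517 g.
C = m/V = 39.517/14.333 = 2.7571 g/m³.

2.76 g/m³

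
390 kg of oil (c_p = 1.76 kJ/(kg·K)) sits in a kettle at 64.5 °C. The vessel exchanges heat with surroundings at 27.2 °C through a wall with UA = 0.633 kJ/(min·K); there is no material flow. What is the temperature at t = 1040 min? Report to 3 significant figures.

41.5 °C

Lumped-capacitance energy balance: M c_p dT/dt = UA(T_amb − T).
dT/dt = (T_ss − T)/τ with T_ss = T_amb = 27.200 °C, τ = M c_p/UA = 390·1.76/0.633 = 1084.4 min.
T approaches T_ss exponentially: T(t) = T_ss + (T₀ − T_ss) e^(−t/τ).
T(1040) = 27.200 + (37.300)·0.38324 = 41.495 °C.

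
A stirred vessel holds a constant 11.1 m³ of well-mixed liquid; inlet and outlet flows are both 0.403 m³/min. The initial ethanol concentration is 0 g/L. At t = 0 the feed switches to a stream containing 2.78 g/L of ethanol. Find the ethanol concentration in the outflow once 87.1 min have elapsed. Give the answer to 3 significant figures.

2.66 g/L

Mass balance on the solute (V constant): V dC/dt = Q(C_in − C).
So dC/dt = (C_in − C)/τ with τ = V/Q = 11.1/0.403 = 27.543 min.
C approaches C_in exponentially: C(t) = C_in + (C₀ − C_in) e^(−t/τ).
C(87.1) = 2.78 + (0 − 2.78)·e^(−87.1/27.543) = 2.78 + (-2.7800)·0.042329 = 2.6623 g/L.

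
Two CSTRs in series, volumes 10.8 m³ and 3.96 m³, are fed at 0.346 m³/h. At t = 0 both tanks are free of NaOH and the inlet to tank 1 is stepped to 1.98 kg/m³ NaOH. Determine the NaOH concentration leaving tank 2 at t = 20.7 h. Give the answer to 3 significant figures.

Each tank obeys Vᵢ dCᵢ/dt = Q(Cᵢ₋₁ − Cᵢ), so τᵢ = Vᵢ/Q.
τ₁ = 10.8/0.346 = 31.214 h; τ₂ = 3.96/0.346 = 11.445 h.
Tank 1: C₁ = C_in(1 − e^(−t/τ₁)). Tank 2 (τ₁ ≠ τ₂): C₂ = C_in[1 − (τ₁ e^(−t/τ₁) − τ₂ e^(−t/τ₂))/(τ₁ − τ₂)].
At t = 20.7: e^(−t/τ₁) = 0.51522, e^(−t/τ₂) = 0.16388.
C₂ = 1.98·[1 − (31.214·0.51522 − 11.445·0.16388)/(19.769)] = 1.98·0.28138 = 0.55712 kg/m³.

0.557 kg/m³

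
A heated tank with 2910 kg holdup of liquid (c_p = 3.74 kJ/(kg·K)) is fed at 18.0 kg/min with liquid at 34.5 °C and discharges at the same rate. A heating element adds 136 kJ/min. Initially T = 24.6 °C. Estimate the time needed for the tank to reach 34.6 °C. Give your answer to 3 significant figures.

295 min

M c_p dT/dt = ṁ c_p (T_in − T) + Q̇.
τ = M/ṁ = 161.67 min; T_ss = T_in + Q̇/(ṁ c_p) = 36.520 °C.
T(t) = T_ss + (T₀ − T_ss) e^(−t/τ). Set T = 34.6:
e^(−t/τ) = (34.6 − 36.520)/(24.6 − 36.520) = 0.16109
t = −161.67 · ln(0.16109) = 295.17 min.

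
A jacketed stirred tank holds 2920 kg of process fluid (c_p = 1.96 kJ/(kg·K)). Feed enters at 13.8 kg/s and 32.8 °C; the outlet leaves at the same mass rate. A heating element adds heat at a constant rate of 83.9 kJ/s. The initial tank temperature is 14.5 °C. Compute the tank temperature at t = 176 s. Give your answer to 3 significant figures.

26.6 °C

First-law balance (no shaft work): M c_p dT/dt = ṁ c_p (T_in − T) + 83.9.
τ = M/ṁ = 211.59 s; T_ss = T_in + Q̇/(ṁ c_p) = 32.8 + 83.9/(13.8·1.96) = 35.902 °C.
T approaches T_ss exponentially: T(t) = T_ss + (T₀ − T_ss) e^(−t/τ).
T(176) = 35.902 + (-21.402)·e^(−176/211.59) = 35.902 + (-21.402)·0.43527 = 26.586 °C.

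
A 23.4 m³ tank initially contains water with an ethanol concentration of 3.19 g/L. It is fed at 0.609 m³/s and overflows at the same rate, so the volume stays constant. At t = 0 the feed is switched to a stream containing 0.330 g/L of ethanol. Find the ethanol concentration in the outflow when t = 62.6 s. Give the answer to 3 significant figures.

Species balance on the tank: V dC/dt = Q(C_in − C).
So dC/dt = (C_in − C)/τ with τ = V/Q = 23.4/0.609 = 38.424 s.
Solution: C(t) = C_in + (C₀ − C_in) e^(−t/τ).
C(62.6) = 0.330 + (3.19 − 0.330)·e^(−62.6/38.424) = 0.330 + (2.8600)·0.19609 = 0.89080 g/L.

0.891 g/L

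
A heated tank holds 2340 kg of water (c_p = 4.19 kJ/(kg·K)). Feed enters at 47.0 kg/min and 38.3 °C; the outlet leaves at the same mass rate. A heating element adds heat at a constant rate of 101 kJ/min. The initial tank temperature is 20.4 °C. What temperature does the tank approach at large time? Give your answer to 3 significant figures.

38.8 °C

M c_p dT/dt = ṁ c_p (T_in − T) + Q̇.
At steady state dT/dt = 0 ⇒ T_ss = T_in + Q̇/(ṁ c_p) = 38.3 + 101/(47.0·4.19) = 38.813 °C.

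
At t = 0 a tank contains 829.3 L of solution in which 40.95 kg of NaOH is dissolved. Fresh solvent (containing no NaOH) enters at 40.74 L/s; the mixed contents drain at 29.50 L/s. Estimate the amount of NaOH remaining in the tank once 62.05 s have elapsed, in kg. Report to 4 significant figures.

8.253 kg

Total volume: dV/dt = Q_in − Q_out = 11.2400 L/s, so V(t) = 829.3 + 11.2400 t and V(62.05) = 1526.74 L.
No NaOH enters, so dm/dt = −Q_out · (m/V).
Separate: dm/m = −Q_out dt/V(t) ⇒ ln(m/m₀) = −(Q_out/(Q_in−Q_out)) ln(V/V₀).
m = m₀ (V₀/V)^(Q_out/(Q_in−Q_out)) = 40.95 × (829.3/1526.74)^(2.62456) = 8.25287 kg.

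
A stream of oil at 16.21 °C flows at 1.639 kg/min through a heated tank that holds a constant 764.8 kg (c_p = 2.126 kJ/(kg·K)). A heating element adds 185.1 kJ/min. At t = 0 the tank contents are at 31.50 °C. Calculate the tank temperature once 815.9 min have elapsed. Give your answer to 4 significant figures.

M c_p dT/dt = ṁ c_p (T_in − T) + Q̇.
τ = M/ṁ = 466.626 min; T_ss = T_in + Q̇/(ṁ c_p) = 16.21 + 185.1/(1.639·2.126) = 69.3308 °C.
This is linear first-order; T(t) = T_ss + (T₀ − T_ss) e^(−t/τ).
T(815.9) = 69.3308 + (-37.8308)·e^(−815.9/466.626) = 69.3308 + (-37.8308)·0.174033 = 62.7469 °C.

62.75 °C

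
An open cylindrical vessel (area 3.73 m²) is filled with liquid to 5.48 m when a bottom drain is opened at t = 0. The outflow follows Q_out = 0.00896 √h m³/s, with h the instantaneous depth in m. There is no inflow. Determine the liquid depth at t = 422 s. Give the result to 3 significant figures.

3.36 m

A dh/dt = −Q_out = −0.00896 √h.
∫ h^(−1/2) dh = −(0.00896/A) ∫ dt, giving 2√h = 2√h₀ − (0.00896/A) t.
√h = √5.48 − 0.00896·422/(2·3.73) = 2.3409 − 0.50685 = 1.8341.
h = 1.8341² = 3.3639 m.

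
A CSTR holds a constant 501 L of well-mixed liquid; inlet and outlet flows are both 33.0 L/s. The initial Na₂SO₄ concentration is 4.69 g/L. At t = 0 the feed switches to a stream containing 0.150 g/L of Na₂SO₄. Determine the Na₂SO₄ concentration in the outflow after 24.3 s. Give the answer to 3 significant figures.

1.07 g/L

Mass balance on the solute (V constant): V dC/dt = Q(C_in − C).
Time constant τ = V/Q = 501/33.0 = 15.182 s.
Solution: C(t) = C_in + (C₀ − C_in) e^(−t/τ).
C(24.3) = 0.150 + (4.69 − 0.150)·e^(−24.3/15.182) = 0.150 + (4.5400)·0.20178 = 1.0661 g/L.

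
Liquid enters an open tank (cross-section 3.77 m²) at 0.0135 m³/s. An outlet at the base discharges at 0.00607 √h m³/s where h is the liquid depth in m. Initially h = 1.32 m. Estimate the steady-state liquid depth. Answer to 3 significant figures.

A dh/dt = Q_in − 0.00607 √h. Steady state requires inflow = outflow:
Q_in = 0.00607 √h_ss ⇒ √h_ss = 0.0135/0.00607 = 2.2241.
h_ss = 2.2241² = 4.9464 m. (Since h₀ = 1.32 m < h_ss, the level will rise toward this value.)

4.95 m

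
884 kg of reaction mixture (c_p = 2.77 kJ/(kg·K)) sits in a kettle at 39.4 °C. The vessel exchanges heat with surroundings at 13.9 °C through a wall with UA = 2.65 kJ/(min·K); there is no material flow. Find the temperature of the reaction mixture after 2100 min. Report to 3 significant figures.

16.5 °C

Energy balance: M c_p dT/dt = −UA(T − T_amb).
dT/dt = (T_ss − T)/τ with T_ss = T_amb = 13.900 °C, τ = M c_p/UA = 884·2.77/2.65 = 924.03 min.
This is linear first-order; T(t) = T_ss + (T₀ − T_ss) e^(−t/τ).
T(2100) = 13.900 + (25.500)·0.10304 = 16.527 °C.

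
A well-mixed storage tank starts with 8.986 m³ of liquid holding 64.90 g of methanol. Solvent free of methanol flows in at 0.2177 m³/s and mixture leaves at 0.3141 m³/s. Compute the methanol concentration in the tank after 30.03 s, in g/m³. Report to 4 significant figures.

Let m(t) be the amount of methanol. Volume: V(t) = V₀ + (Q_in − Q_out) t = 8.986 − 0.0964000 t; V(30.03) = 6.09111 m³.
Species balance (pure solvent in): dm/dt = −Q_out · m/V(t).
Separate: dm/m = −Q_out dt/V(t) ⇒ ln(m/m₀) = −(Q_out/(Q_in−Q_out)) ln(V/V₀).
m = m₀ (V₀/V)^(Q_out/(Q_in−Q_out)) = 64.90 × (8.986/6.09111)^(-3.25830) = 18.2817 g.
C = m/V = 18.2817/6.09111 = 3.00137 g/m³.

3.001 g/m³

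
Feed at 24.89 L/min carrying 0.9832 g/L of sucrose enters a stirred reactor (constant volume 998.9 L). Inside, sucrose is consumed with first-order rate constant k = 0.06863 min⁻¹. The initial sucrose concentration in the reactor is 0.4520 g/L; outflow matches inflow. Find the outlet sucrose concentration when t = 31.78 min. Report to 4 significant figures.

Accumulation = in − out − consumed: V dC/dt = Q C_in − Q C − k V C.
dC/dt = (Q/V) C_in − (Q/V + k) C; effective rate a = Q/V + k = 0.0249174 + 0.06863 = 0.0935474 min⁻¹.
C_ss = Q C_in/(Q + kV) = 0.261886 g/L; C(t) = C_ss + (C₀ − C_ss) e^(−a t).
C(31.78) = 0.261886 + (0.190114)·e^(−0.0935474·31.78) = 0.261886 + (0.190114)·0.0511529 = 0.271611 g/L.

0.2716 g/L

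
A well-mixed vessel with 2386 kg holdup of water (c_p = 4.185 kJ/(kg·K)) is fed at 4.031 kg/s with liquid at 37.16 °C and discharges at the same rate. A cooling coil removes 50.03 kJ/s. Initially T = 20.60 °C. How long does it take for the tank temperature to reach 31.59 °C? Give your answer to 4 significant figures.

M c_p dT/dt = ṁ c_p (T_in − T) − Q̇.
τ = M/ṁ = 591.913 s; T_ss = T_in − Q̇/(ṁ c_p) = 34.1943 °C.
T(t) = T_ss + (T₀ − T_ss) e^(−t/τ). Set T = 31.59:
e^(−t/τ) = (31.59 − 34.1943)/(20.60 − 34.1943) = 0.191575
t = −591.913 · ln(0.191575) = 978.122 s.

978.1 s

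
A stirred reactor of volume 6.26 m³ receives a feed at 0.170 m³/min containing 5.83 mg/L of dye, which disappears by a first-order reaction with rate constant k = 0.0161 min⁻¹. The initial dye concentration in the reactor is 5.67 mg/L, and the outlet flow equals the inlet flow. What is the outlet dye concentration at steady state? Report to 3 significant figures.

3.66 mg/L

Species balance: V dC/dt = Q C_in − Q C − k V C.
At steady state: 0 = Q C_in − (Q + kV) C_ss, so C_ss = Q C_in/(Q + kV).
C_ss = 0.170·5.83/(0.170 + 0.0161·6.26) = 0.99110/0.27079 = 3.6601 mg/L.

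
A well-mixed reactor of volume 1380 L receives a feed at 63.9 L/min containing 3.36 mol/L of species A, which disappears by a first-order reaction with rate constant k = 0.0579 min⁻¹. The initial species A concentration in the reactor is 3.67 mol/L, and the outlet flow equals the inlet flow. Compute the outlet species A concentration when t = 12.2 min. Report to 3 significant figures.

2.10 mol/L

V dC/dt = Q(C_in − C) − k V C.
dC/dt = (Q/V) C_in − (Q/V + k) C; effective rate a = Q/V + k = 0.046304 + 0.0579 = 0.10420 min⁻¹.
C_ss = Q C_in/(Q + kV) = 1.4931 mol/L; C(t) = C_ss + (C₀ − C_ss) e^(−a t).
C(12.2) = 1.4931 + (2.1769)·e^(−0.10420·12.2) = 1.4931 + (2.1769)·0.28047 = 2.1036 mol/L.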